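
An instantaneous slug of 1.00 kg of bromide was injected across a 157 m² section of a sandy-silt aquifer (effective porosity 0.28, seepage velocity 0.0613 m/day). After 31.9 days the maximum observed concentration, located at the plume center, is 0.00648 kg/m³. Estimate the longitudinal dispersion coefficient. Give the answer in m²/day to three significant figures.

0.0307 m²/day

At the plume center C_max = M/(n_e·A·√(4πDt)), so D = M²/(4πt·(n_e·A·C_max)²).
n_e·A·C_max = 0.28 × 157 × 0.00648 = 0.2849 kg/m.
D = 1.00²/(4π × 31.9 × 0.2849²) = 0.0307 m²/day.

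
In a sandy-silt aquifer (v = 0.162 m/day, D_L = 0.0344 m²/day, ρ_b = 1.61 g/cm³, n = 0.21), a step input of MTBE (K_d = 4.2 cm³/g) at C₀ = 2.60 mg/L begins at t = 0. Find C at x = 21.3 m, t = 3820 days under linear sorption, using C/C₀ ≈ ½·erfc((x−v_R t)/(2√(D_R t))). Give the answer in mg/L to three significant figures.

Retardation factor R = 1 + ρ_b·K_d/n = 1 + 1.61 × 4.2/0.21 = 33.20.
Sorption retards both mechanisms: v_R = v/R = 0.004880 m/day, D_R = D/R = 0.001036 m²/day.
v_R·t = 0.004880 × 3820 = 18.6416 m; 2√(D_R t) = 3.979 m; argument = (21.3 − 18.6416)/3.979 = 0.6681.
C = C₀ × ½·erfc(0.6681) = 2.60 × 0.1724 = 0.448 mg/L.

0.448 mg/L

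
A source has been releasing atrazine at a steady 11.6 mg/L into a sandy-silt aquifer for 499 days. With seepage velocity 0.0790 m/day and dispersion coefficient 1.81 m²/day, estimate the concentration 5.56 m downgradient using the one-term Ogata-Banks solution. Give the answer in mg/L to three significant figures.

For a continuous step input, C/C₀ ≈ ½·erfc((x−vt)/(2√(Dt))).
vt = 0.0790 × 499 = 39.421 m and 2√(Dt) = 2√(1.81 × 499) = 60.11 m.
Argument (x−vt)/(2√(Dt)) = (5.56 − 39.421)/60.11 = -0.5633; ½·erfc(-0.5633) = 0.7872.
C = 11.6 × 0.7872 = 9.13 mg/L.

9.13 mg/L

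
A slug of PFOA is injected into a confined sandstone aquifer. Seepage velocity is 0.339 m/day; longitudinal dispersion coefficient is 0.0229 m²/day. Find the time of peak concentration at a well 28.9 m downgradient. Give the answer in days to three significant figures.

For the 1D instantaneous-source solution, setting ∂C/∂t = 0 at fixed x gives v²t² + 2Dt − x² = 0, so t = (√(D² + v²x²) − D)/v².
√(D² + v²x²) = √(0.0229² + 0.339² × 28.9²) = 9.797; v² = 0.114921.
t = (9.797 − 0.0229)/0.114921 = 85.1 days (vs. the pure-advection estimate x/v = 85.3 d).

85.1 days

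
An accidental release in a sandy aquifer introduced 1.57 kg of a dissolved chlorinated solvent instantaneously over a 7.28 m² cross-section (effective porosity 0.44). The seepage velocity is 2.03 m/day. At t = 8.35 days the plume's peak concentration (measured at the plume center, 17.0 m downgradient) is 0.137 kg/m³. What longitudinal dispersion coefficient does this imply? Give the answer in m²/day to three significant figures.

At the plume center C_max = M/(n_e·A·√(4πDt)), so D = M²/(4πt·(n_e·A·C_max)²).
n_e·A·C_max = 0.44 × 7.28 × 0.137 = 0.4388 kg/m.
D = 1.57²/(4π × 8.35 × 0.4388²) = 0.122 m²/day.

0.122 m²/day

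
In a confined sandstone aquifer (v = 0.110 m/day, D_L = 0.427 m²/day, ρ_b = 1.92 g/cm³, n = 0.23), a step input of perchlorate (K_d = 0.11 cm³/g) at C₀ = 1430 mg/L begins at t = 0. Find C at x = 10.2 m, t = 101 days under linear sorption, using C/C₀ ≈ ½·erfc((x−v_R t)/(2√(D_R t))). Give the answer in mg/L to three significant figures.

365 mg/L

Retardation factor R = 1 + ρ_b·K_d/n = 1 + 1.92 × 0.11/0.23 = 1.918.
Sorption retards both mechanisms: v_R = v/R = 0.05735 m/day, D_R = D/R = 0.2226 m²/day.
v_R·t = 0.05735 × 101 = 5.79235 m; 2√(D_R t) = 9.483 m; argument = (10.2 − 5.79235)/9.483 = 0.4648.
C = C₀ × ½·erfc(0.4648) = 1430 × 0.2555 = 365 mg/L.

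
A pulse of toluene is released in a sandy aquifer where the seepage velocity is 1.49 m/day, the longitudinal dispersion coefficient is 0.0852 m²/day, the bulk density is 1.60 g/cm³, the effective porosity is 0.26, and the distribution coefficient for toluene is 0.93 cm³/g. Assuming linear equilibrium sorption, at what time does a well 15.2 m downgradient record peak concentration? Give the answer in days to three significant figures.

68.3 days

Retardation factor R = 1 + ρ_b·K_d/n = 1 + 1.60 × 0.93/0.26 = 6.723.
Sorption retards both mechanisms: v_R = v/R = 0.2216 m/day, D_R = D/R = 0.01267 m²/day.
Peak time from v_R²t² + 2D_R t − x² = 0: t = (√(D_R² + v_R²x²) − D_R)/v_R².
√(D_R² + v_R²x²) = √(0.01267² + 0.2216² × 15.2²) = 3.368; v_R² = 0.04911.
t = (3.368 − 0.01267)/0.04911 = 68.3 days.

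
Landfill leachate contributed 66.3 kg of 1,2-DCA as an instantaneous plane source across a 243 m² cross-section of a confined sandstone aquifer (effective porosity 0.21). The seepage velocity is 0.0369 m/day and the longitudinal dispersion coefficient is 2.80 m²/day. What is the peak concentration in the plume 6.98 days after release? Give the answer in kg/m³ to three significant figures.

The peak of an instantaneous 1D plume sits at x = vt; there the Gaussian factor is 1 and C_max = M/(n_e·A·√(4πDt)), where n_e·A is the pore area the mass is dissolved in.
√(4πDt) = √(4π × 2.80 × 6.98) = 15.67 m, so C_max = 66.3/(0.21 × 243 × 15.67) = 0.0829 kg/m³.

0.0829 kg/m³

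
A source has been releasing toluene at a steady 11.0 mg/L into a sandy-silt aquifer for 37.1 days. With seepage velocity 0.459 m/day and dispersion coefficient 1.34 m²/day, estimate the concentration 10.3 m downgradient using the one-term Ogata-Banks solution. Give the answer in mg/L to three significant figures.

For a continuous step input, C/C₀ ≈ ½·erfc((x−vt)/(2√(Dt))).
vt = 0.459 × 37.1 = 17.0289 m and 2√(Dt) = 2√(1.34 × 37.1) = 14.10 m.
Argument (x−vt)/(2√(Dt)) = (10.3 − 17.0289)/14.10 = -0.4772; ½·erfc(-0.4772) = 0.7501.
C = 11.0 × 0.7501 = 8.25 mg/L.

8.25 mg/L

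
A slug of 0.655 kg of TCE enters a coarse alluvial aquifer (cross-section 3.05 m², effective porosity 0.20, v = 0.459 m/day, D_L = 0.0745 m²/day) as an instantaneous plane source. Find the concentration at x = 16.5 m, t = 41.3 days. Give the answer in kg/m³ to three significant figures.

0.106 kg/m³

For an instantaneous plane source, C(x,t) = M/(n_e·A·√(4πDt)) · exp(−(x−vt)²/(4Dt)), with n_e·A the pore (flow) area.
Plume center vt = 0.459 × 41.3 = 18.9567 m, so the well at 16.5 m is 2.4567 m upgradient of the peak.
√(4πDt) = 6.218 m, giving peak height M/(n_e·A·√(4πDt)) = 0.655/(0.20 × 3.05 × 6.218) = 0.1727 kg/m³.
(x−vt)²/(4Dt) = (-2.4567)²/(4 × 0.0745 × 41.3) = 0.4904; exp(−0.4904) = 0.6124.
C = 0.1727 × 0.6124 = 0.106 kg/m³.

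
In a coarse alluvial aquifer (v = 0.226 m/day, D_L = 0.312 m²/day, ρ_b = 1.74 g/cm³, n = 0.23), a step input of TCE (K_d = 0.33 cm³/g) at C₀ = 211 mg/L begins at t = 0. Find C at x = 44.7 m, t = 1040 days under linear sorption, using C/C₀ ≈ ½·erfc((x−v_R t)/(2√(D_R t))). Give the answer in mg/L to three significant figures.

Retardation factor R = 1 + ρ_b·K_d/n = 1 + 1.74 × 0.33/0.23 = 3.497.
Sorption retards both mechanisms: v_R = v/R = 0.06463 m/day, D_R = D/R = 0.08922 m²/day.
v_R·t = 0.06463 × 1040 = 67.2152 m; 2√(D_R t) = 19.27 m; argument = (44.7 − 67.2152)/19.27 = -1.168.
C = C₀ × ½·erfc(-1.168) = 211 × 0.9507 = 201 mg/L.

201 mg/L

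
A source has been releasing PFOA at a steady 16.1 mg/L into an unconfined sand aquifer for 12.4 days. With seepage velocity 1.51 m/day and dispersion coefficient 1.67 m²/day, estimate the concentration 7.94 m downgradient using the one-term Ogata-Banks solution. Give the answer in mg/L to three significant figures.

For a continuous step input, C/C₀ ≈ ½·erfc((x−vt)/(2√(Dt))).
vt = 1.51 × 12.4 = 18.724 m and 2√(Dt) = 2√(1.67 × 12.4) = 9.101 m.
Argument (x−vt)/(2√(Dt)) = (7.94 − 18.724)/9.101 = -1.185; ½·erfc(-1.185) = 0.9531.
C = 16.1 × 0.9531 = 15.3 mg/L.

15.3 mg/L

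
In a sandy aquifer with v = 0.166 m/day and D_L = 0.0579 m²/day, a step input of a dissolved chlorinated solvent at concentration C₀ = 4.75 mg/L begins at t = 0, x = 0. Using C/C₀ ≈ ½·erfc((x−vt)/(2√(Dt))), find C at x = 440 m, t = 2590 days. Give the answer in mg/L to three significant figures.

For a continuous step input, C/C₀ ≈ ½·erfc((x−vt)/(2√(Dt))).
vt = 0.166 × 2590 = 429.94 m and 2√(Dt) = 2√(0.0579 × 2590) = 24.49 m.
Argument (x−vt)/(2√(Dt)) = (440 − 429.94)/24.49 = 0.4108; ½·erfc(0.4108) = 0.2806.
C = 4.75 × 0.2806 = 1.33 mg/L.

1.33 mg/L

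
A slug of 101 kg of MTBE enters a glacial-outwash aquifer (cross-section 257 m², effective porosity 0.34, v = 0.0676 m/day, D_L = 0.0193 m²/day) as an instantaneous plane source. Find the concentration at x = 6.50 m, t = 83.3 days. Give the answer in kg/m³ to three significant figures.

For an instantaneous plane source, C(x,t) = M/(n_e·A·√(4πDt)) · exp(−(x−vt)²/(4Dt)), with n_e·A the pore (flow) area.
Plume center vt = 0.0676 × 83.3 = 5.63108 m, so the well at 6.50 m is 0.86892 m downgradient of the peak.
√(4πDt) = 4.495 m, giving peak height M/(n_e·A·√(4πDt)) = 101/(0.34 × 257 × 4.495) = 0.2571 kg/m³.
(x−vt)²/(4Dt) = (0.86892)²/(4 × 0.0193 × 83.3) = 0.1174; exp(−0.1174) = 0.8892.
C = 0.2571 × 0.8892 = 0.229 kg/m³.

0.229 kg/m³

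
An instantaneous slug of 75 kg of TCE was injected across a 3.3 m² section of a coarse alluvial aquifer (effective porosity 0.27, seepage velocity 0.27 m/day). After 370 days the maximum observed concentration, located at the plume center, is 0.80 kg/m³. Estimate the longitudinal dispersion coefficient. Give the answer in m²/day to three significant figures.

At the plume center C_max = M/(n_e·A·√(4πDt)), so D = M²/(4πt·(n_e·A·C_max)²).
n_e·A·C_max = 0.27 × 3.3 × 0.80 = 0.7128 kg/m.
D = 75²/(4π × 370 × 0.7128²) = 2.38 m²/day.

2.38 m²/day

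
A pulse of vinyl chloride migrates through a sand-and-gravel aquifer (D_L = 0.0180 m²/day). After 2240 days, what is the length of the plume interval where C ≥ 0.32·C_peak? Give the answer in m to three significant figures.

27.1 m

The plume is Gaussian with σ = √(2Dt) = √(2 × 0.0180 × 2240) = 8.980 m.
C/C_peak = exp(−Δx²/(2σ²)) = 0.32 ⇒ Δx = σ·√(−2 ln 0.32) = 8.980 × 1.510 = 13.56 m.
Width = 2Δx = 27.1 m.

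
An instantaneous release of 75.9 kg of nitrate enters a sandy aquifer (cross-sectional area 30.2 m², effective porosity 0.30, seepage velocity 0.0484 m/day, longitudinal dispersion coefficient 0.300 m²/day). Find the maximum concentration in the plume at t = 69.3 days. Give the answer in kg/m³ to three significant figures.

The peak of an instantaneous 1D plume sits at x = vt; there the Gaussian factor is 1 and C_max = M/(n_e·A·√(4πDt)), where n_e·A is the pore area the mass is dissolved in.
√(4πDt) = √(4π × 0.300 × 69.3) = 16.16 m, so C_max = 75.9/(0.30 × 30.2 × 16.16) = 0.518 kg/m³.

0.518 kg/m³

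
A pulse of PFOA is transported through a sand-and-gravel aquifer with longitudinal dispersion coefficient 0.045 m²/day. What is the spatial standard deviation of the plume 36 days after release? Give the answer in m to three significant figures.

1.80 m

Dispersive spreading gives a Gaussian with σ² = 2Dt; advection only shifts the center.
σ = √(2 × 0.045 × 36) = 1.80 m.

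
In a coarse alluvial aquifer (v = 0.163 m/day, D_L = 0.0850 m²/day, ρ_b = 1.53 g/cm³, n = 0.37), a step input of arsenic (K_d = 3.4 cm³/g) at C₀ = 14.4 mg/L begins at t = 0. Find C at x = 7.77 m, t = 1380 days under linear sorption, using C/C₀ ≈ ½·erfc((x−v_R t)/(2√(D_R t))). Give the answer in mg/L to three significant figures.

13.9 mg/L

Retardation factor R = 1 + ρ_b·K_d/n = 1 + 1.53 × 3.4/0.37 = 15.06.
Sorption retards both mechanisms: v_R = v/R = 0.01082 m/day, D_R = D/R = 0.005644 m²/day.
v_R·t = 0.01082 × 1380 = 14.9316 m; 2√(D_R t) = 5.582 m; argument = (7.77 − 14.9316)/5.582 = -1.283.
C = C₀ × ½·erfc(-1.283) = 14.4 × 0.9652 = 13.9 mg/L.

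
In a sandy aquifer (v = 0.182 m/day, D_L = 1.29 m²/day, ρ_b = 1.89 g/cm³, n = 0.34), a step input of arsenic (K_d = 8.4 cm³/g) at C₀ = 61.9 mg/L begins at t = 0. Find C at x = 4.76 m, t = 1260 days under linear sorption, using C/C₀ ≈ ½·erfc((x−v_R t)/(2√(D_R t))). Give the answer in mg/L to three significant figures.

Retardation factor R = 1 + ρ_b·K_d/n = 1 + 1.89 × 8.4/0.34 = 47.69.
Sorption retards both mechanisms: v_R = v/R = 0.003816 m/day, D_R = D/R = 0.02705 m²/day.
v_R·t = 0.003816 × 1260 = 4.80816 m; 2√(D_R t) = 11.68 m; argument = (4.76 − 4.80816)/11.68 = -0.004123.
C = C₀ × ½·erfc(-0.004123) = 61.9 × 0.5023 = 31.1 mg/L.

31.1 mg/L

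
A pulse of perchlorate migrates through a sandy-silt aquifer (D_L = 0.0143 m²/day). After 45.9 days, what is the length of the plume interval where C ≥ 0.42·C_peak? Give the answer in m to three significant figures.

The plume is Gaussian with σ = √(2Dt) = √(2 × 0.0143 × 45.9) = 1.146 m.
C/C_peak = exp(−Δx²/(2σ²)) = 0.42 ⇒ Δx = σ·√(−2 ln 0.42) = 1.146 × 1.317 = 1.509 m.
Width = 2Δx = 3.02 m.

3.02 m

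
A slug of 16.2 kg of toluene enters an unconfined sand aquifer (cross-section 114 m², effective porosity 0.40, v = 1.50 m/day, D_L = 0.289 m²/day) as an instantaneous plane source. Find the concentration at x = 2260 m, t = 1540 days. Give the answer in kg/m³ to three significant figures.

For an instantaneous plane source, C(x,t) = M/(n_e·A·√(4πDt)) · exp(−(x−vt)²/(4Dt)), with n_e·A the pore (flow) area.
Plume center vt = 1.50 × 1540 = 2310 m, so the well at 2260 m is 50 m upgradient of the peak.
√(4πDt) = 74.78 m, giving peak height M/(n_e·A·√(4πDt)) = 16.2/(0.40 × 114 × 74.78) = 0.004751 kg/m³.
(x−vt)²/(4Dt) = (-50)²/(4 × 0.289 × 1540) = 1.404; exp(−1.404) = 0.2456.
C = 0.004751 × 0.2456 = 0.00117 kg/m³.

0.00117 kg/m³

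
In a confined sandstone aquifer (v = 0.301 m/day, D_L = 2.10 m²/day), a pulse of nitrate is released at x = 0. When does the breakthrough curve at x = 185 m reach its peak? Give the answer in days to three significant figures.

592 days

For the 1D instantaneous-source solution, setting ∂C/∂t = 0 at fixed x gives v²t² + 2Dt − x² = 0, so t = (√(D² + v²x²) − D)/v².
√(D² + v²x²) = √(2.10² + 0.301² × 185²) = 55.72; v² = 0.090601.
t = (55.72 − 2.10)/0.090601 = 592 days (vs. the pure-advection estimate x/v = 615 d).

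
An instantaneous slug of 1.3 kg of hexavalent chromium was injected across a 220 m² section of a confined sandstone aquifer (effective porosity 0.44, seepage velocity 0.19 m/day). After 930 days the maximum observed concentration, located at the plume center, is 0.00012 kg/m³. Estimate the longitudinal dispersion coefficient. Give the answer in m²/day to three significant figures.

At the plume center C_max = M/(n_e·A·√(4πDt)), so D = M²/(4πt·(n_e·A·C_max)²).
n_e·A·C_max = 0.44 × 220 × 0.00012 = 0.01162 kg/m.
D = 1.3²/(4π × 930 × 0.01162²) = 1.07 m²/day.

1.07 m²/day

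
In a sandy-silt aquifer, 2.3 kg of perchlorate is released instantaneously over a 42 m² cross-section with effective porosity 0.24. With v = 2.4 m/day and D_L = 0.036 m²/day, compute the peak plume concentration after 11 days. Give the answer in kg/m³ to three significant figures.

The peak of an instantaneous 1D plume sits at x = vt; there the Gaussian factor is 1 and C_max = M/(n_e·A·√(4πDt)), where n_e·A is the pore area the mass is dissolved in.
√(4πDt) = √(4π × 0.036 × 11) = 2.231 m, so C_max = 2.3/(0.24 × 42 × 2.231) = 0.102 kg/m³.

0.102 kg/m³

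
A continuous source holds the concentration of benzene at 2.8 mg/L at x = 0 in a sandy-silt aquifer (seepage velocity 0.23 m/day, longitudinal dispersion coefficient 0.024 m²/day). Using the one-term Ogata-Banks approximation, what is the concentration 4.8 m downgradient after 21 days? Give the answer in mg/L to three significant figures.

For a continuous step input, C/C₀ ≈ ½·erfc((x−vt)/(2√(Dt))).
vt = 0.23 × 21 = 4.83 m and 2√(Dt) = 2√(0.024 × 21) = 1.420 m.
Argument (x−vt)/(2√(Dt)) = (4.8 − 4.83)/1.420 = -0.02113; ½·erfc(-0.02113) = 0.5119.
C = 2.8 × 0.5119 = 1.43 mg/L.

1.43 mg/L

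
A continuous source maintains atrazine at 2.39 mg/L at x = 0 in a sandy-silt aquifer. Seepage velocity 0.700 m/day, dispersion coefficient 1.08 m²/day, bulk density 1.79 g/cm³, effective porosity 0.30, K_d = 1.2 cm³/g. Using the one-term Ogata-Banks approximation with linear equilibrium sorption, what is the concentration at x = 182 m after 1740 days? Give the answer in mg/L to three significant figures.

0.152 mg/L

Retardation factor R = 1 + ρ_b·K_d/n = 1 + 1.79 × 1.2/0.30 = 8.160.
Sorption retards both mechanisms: v_R = v/R = 0.08578 m/day, D_R = D/R = 0.1324 m²/day.
v_R·t = 0.08578 × 1740 = 149.2572 m; 2√(D_R t) = 30.36 m; argument = (182 − 149.2572)/30.36 = 1.078.
C = C₀ × ½·erfc(1.078) = 2.39 × 0.06369 = 0.152 mg/L.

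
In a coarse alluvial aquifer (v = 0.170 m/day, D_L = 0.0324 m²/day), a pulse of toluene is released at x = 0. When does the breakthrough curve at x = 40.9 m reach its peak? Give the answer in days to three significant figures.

For the 1D instantaneous-source solution, setting ∂C/∂t = 0 at fixed x gives v²t² + 2Dt − x² = 0, so t = (√(D² + v²x²) − D)/v².
√(D² + v²x²) = √(0.0324² + 0.170² × 40.9²) = 6.953; v² = 0.0289.
t = (6.953 − 0.0324)/0.0289 = 239 days (vs. the pure-advection estimate x/v = 241 d).

239 days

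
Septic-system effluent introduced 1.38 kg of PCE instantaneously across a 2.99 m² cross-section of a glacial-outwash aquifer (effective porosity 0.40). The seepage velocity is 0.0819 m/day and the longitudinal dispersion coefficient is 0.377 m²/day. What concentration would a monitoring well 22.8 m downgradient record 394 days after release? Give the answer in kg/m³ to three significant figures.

For an instantaneous plane source, C(x,t) = M/(n_e·A·√(4πDt)) · exp(−(x−vt)²/(4Dt)), with n_e·A the pore (flow) area.
Plume center vt = 0.0819 × 394 = 32.2686 m, so the well at 22.8 m is 9.4686 m upgradient of the peak.
√(4πDt) = 43.20 m, giving peak height M/(n_e·A·√(4πDt)) = 1.38/(0.40 × 2.99 × 43.20) = 0.02671 kg/m³.
(x−vt)²/(4Dt) = (-9.4686)²/(4 × 0.377 × 394) = 0.1509; exp(−0.1509) = 0.8599.
C = 0.02671 × 0.8599 = 0.0230 kg/m³.

0.0230 kg/m³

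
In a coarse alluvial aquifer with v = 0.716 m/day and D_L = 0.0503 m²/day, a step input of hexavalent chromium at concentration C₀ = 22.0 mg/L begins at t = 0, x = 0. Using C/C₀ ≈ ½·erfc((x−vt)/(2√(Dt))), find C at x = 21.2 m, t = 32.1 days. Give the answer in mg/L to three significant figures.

For a continuous step input, C/C₀ ≈ ½·erfc((x−vt)/(2√(Dt))).
vt = 0.716 × 32.1 = 22.9836 m and 2√(Dt) = 2√(0.0503 × 32.1) = 2.541 m.
Argument (x−vt)/(2√(Dt)) = (21.2 − 22.9836)/2.541 = -0.7019; ½·erfc(-0.7019) = 0.8396.
C = 22.0 × 0.8396 = 18.5 mg/L.

18.5 mg/L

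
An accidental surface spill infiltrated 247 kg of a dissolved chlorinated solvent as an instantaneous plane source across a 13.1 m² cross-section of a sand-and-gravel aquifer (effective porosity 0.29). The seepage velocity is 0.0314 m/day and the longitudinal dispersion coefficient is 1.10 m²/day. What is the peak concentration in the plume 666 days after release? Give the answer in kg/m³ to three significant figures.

The peak of an instantaneous 1D plume sits at x = vt; there the Gaussian factor is 1 and C_max = M/(n_e·A·√(4πDt)), where n_e·A is the pore area the mass is dissolved in.
√(4πDt) = √(4π × 1.10 × 666) = 95.95 m, so C_max = 247/(0.29 × 13.1 × 95.95) = 0.678 kg/m³.

0.678 kg/m³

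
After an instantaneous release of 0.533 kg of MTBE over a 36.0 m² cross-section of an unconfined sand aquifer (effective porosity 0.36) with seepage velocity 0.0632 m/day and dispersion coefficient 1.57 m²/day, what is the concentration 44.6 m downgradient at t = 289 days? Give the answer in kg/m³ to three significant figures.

For an instantaneous plane source, C(x,t) = M/(n_e·A·√(4πDt)) · exp(−(x−vt)²/(4Dt)), with n_e·A the pore (flow) area.
Plume center vt = 0.0632 × 289 = 18.2648 m, so the well at 44.6 m is 26.3352 m downgradient of the peak.
√(4πDt) = 75.51 m, giving peak height M/(n_e·A·√(4πDt)) = 0.533/(0.36 × 36.0 × 75.51) = 0.0005447 kg/m³.
(x−vt)²/(4Dt) = (26.3352)²/(4 × 1.57 × 289) = 0.3821; exp(−0.3821) = 0.6824.
C = 0.0005447 × 0.6824 = 0.000372 kg/m³.

0.000372 kg/m³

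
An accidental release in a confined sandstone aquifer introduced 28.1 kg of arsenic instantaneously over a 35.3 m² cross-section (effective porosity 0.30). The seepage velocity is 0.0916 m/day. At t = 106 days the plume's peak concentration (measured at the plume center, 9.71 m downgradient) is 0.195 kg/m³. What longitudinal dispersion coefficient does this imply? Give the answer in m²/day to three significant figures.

0.139 m²/day

At the plume center C_max = M/(n_e·A·√(4πDt)), so D = M²/(4πt·(n_e·A·C_max)²).
n_e·A·C_max = 0.30 × 35.3 × 0.195 = 2.065 kg/m.
D = 28.1²/(4π × 106 × 2.065²) = 0.139 m²/day.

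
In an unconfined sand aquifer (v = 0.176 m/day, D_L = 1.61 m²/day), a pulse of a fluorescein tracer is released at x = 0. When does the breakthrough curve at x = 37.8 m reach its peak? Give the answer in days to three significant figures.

169 days

For the 1D instantaneous-source solution, setting ∂C/∂t = 0 at fixed x gives v²t² + 2Dt − x² = 0, so t = (√(D² + v²x²) − D)/v².
√(D² + v²x²) = √(1.61² + 0.176² × 37.8²) = 6.845; v² = 0.030976.
t = (6.845 − 1.61)/0.030976 = 169 days (vs. the pure-advection estimate x/v = 215 d).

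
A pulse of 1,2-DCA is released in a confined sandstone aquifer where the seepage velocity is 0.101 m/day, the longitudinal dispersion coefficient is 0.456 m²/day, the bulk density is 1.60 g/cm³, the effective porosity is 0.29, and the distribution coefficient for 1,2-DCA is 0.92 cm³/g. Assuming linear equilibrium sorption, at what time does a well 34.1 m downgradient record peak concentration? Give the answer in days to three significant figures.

Retardation factor R = 1 + ρ_b·K_d/n = 1 + 1.60 × 0.92/0.29 = 6.076.
Sorption retards both mechanisms: v_R = v/R = 0.01662 m/day, D_R = D/R = 0.07505 m²/day.
Peak time from v_R²t² + 2D_R t − x² = 0: t = (√(D_R² + v_R²x²) − D_R)/v_R².
√(D_R² + v_R²x²) = √(0.07505² + 0.01662² × 34.1²) = 0.5717; v_R² = 0.0002762.
t = (0.5717 − 0.07505)/0.0002762 = 1800 days.

1800 days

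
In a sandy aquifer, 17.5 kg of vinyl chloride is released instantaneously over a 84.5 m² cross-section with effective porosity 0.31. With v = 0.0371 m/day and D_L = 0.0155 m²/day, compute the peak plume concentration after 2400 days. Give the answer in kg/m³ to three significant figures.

The peak of an instantaneous 1D plume sits at x = vt; there the Gaussian factor is 1 and C_max = M/(n_e·A·√(4πDt)), where n_e·A is the pore area the mass is dissolved in.
√(4πDt) = √(4π × 0.0155 × 2400) = 21.62 m, so C_max = 17.5/(0.31 × 84.5 × 21.62) = 0.0309 kg/m³.

0.0309 kg/m³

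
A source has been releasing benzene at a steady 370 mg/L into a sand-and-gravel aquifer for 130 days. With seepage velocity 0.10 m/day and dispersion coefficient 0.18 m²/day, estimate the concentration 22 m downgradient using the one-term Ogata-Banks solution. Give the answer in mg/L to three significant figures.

34.8 mg/L

For a continuous step input, C/C₀ ≈ ½·erfc((x−vt)/(2√(Dt))).
vt = 0.10 × 130 = 13 m and 2√(Dt) = 2√(0.18 × 130) = 9.675 m.
Argument (x−vt)/(2√(Dt)) = (22 − 13)/9.675 = 0.9302; ½·erfc(0.9302) = 0.09417.
C = 370 × 0.09417 = 34.8 mg/L.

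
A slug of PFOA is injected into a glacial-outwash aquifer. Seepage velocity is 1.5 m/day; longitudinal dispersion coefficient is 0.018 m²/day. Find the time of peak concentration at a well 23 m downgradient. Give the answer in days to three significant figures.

15.3 days

For the 1D instantaneous-source solution, setting ∂C/∂t = 0 at fixed x gives v²t² + 2Dt − x² = 0, so t = (√(D² + v²x²) − D)/v².
√(D² + v²x²) = √(0.018² + 1.5² × 23²) = 34.50; v² = 2.25.
t = (34.50 − 0.018)/2.25 = 15.3 days (vs. the pure-advection estimate x/v = 15.3 d).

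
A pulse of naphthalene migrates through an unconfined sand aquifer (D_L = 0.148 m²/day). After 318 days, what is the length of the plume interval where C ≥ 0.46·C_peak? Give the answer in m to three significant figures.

24.2 m

The plume is Gaussian with σ = √(2Dt) = √(2 × 0.148 × 318) = 9.702 m.
C/C_peak = exp(−Δx²/(2σ²)) = 0.46 ⇒ Δx = σ·√(−2 ln 0.46) = 9.702 × 1.246 = 12.09 m.
Width = 2Δx = 24.2 m.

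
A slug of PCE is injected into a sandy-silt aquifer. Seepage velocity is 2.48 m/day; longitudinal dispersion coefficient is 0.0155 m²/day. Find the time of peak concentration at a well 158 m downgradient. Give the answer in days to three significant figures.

For the 1D instantaneous-source solution, setting ∂C/∂t = 0 at fixed x gives v²t² + 2Dt − x² = 0, so t = (√(D² + v²x²) − D)/v².
√(D² + v²x²) = √(0.0155² + 2.48² × 158²) = 391.8; v² = 6.1504.
t = (391.8 − 0.0155)/6.1504 = 63.7 days (vs. the pure-advection estimate x/v = 63.7 d).

63.7 days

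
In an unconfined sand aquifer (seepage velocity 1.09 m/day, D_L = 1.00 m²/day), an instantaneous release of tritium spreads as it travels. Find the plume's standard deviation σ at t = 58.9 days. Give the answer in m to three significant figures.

Dispersive spreading gives a Gaussian with σ² = 2Dt; advection only shifts the center.
σ = √(2 × 1.00 × 58.9) = 10.9 m.

10.9 m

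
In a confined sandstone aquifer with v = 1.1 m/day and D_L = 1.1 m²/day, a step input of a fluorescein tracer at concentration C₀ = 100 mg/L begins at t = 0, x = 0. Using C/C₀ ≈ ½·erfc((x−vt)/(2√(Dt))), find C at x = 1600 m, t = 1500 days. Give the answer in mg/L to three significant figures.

For a continuous step input, C/C₀ ≈ ½·erfc((x−vt)/(2√(Dt))).
vt = 1.1 × 1500 = 1650 m and 2√(Dt) = 2√(1.1 × 1500) = 81.24 m.
Argument (x−vt)/(2√(Dt)) = (1600 − 1650)/81.24 = -0.6155; ½·erfc(-0.6155) = 0.8080.
C = 100 × 0.8080 = 80.8 mg/L.

80.8 mg/L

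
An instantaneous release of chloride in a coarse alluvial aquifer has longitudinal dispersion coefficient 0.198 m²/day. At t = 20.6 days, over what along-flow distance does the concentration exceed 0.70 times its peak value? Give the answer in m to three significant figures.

The plume is Gaussian with σ = √(2Dt) = √(2 × 0.198 × 20.6) = 2.856 m.
C/C_peak = exp(−Δx²/(2σ²)) = 0.70 ⇒ Δx = σ·√(−2 ln 0.70) = 2.856 × 0.8446 = 2.412 m.
Width = 2Δx = 4.82 m.

4.82 m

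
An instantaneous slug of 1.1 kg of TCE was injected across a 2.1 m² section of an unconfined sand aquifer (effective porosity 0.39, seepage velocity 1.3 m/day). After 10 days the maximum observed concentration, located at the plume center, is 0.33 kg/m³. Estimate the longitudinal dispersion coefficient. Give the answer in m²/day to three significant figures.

At the plume center C_max = M/(n_e·A·√(4πDt)), so D = M²/(4πt·(n_e·A·C_max)²).
n_e·A·C_max = 0.39 × 2.1 × 0.33 = 0.2703 kg/m.
D = 1.1²/(4π × 10 × 0.2703²) = 0.132 m²/day.

0.132 m²/day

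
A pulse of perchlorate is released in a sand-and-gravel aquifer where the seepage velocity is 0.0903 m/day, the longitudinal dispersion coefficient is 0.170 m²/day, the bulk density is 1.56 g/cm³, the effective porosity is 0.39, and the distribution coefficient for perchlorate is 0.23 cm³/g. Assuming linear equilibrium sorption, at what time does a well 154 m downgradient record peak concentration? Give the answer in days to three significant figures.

3230 days

Retardation factor R = 1 + ρ_b·K_d/n = 1 + 1.56 × 0.23/0.39 = 1.920.
Sorption retards both mechanisms: v_R = v/R = 0.04703 m/day, D_R = D/R = 0.08854 m²/day.
Peak time from v_R²t² + 2D_R t − x² = 0: t = (√(D_R² + v_R²x²) − D_R)/v_R².
√(D_R² + v_R²x²) = √(0.08854² + 0.04703² × 154²) = 7.243; v_R² = 0.002212.
t = (7.243 − 0.08854)/0.002212 = 3230 days.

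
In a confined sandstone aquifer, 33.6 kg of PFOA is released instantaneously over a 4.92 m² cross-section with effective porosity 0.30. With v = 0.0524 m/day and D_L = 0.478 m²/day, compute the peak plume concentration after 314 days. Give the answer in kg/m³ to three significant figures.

The peak of an instantaneous 1D plume sits at x = vt; there the Gaussian factor is 1 and C_max = M/(n_e·A·√(4πDt)), where n_e·A is the pore area the mass is dissolved in.
√(4πDt) = √(4π × 0.478 × 314) = 43.43 m, so C_max = 33.6/(0.30 × 4.92 × 43.43) = 0.524 kg/m³.

0.524 kg/m³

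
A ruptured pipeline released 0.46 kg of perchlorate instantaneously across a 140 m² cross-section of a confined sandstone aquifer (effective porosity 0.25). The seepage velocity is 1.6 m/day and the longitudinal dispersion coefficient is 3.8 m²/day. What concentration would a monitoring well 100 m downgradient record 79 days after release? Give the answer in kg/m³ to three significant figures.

For an instantaneous plane source, C(x,t) = M/(n_e·A·√(4πDt)) · exp(−(x−vt)²/(4Dt)), with n_e·A the pore (flow) area.
Plume center vt = 1.6 × 79 = 126.4 m, so the well at 100 m is 26.4 m upgradient of the peak.
√(4πDt) = 61.42 m, giving peak height M/(n_e·A·√(4πDt)) = 0.46/(0.25 × 140 × 61.42) = 0.0002140 kg/m³.
(x−vt)²/(4Dt) = (-26.4)²/(4 × 3.8 × 79) = 0.5804; exp(−0.5804) = 0.5597.
C = 0.0002140 × 0.5597 = 0.000120 kg/m³.

0.000120 kg/m³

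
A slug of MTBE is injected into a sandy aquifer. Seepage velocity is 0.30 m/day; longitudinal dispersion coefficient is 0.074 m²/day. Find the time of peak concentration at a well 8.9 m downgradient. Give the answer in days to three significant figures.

28.9 days

For the 1D instantaneous-source solution, setting ∂C/∂t = 0 at fixed x gives v²t² + 2Dt − x² = 0, so t = (√(D² + v²x²) − D)/v².
√(D² + v²x²) = √(0.074² + 0.30² × 8.9²) = 2.671; v² = 0.09.
t = (2.671 − 0.074)/0.09 = 28.9 days (vs. the pure-advection estimate x/v = 29.7 d).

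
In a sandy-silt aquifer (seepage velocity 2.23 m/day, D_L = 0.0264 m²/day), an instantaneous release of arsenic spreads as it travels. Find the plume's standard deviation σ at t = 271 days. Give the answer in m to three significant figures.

3.78 m

Dispersive spreading gives a Gaussian with σ² = 2Dt; advection only shifts the center.
σ = √(2 × 0.0264 × 271) = 3.78 m.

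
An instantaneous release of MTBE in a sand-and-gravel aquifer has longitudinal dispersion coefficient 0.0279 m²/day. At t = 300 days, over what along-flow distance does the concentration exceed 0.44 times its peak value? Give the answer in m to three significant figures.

10.5 m

The plume is Gaussian with σ = √(2Dt) = √(2 × 0.0279 × 300) = 4.091 m.
C/C_peak = exp(−Δx²/(2σ²)) = 0.44 ⇒ Δx = σ·√(−2 ln 0.44) = 4.091 × 1.281 = 5.241 m.
Width = 2Δx = 10.5 m.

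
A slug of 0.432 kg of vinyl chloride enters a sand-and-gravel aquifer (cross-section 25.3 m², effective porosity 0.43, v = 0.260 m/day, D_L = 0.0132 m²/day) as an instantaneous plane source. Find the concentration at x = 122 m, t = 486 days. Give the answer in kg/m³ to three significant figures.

0.00211 kg/m³

For an instantaneous plane source, C(x,t) = M/(n_e·A·√(4πDt)) · exp(−(x−vt)²/(4Dt)), with n_e·A the pore (flow) area.
Plume center vt = 0.260 × 486 = 126.36 m, so the well at 122 m is 4.36 m upgradient of the peak.
√(4πDt) = 8.979 m, giving peak height M/(n_e·A·√(4πDt)) = 0.432/(0.43 × 25.3 × 8.979) = 0.004422 kg/m³.
(x−vt)²/(4Dt) = (-4.36)²/(4 × 0.0132 × 486) = 0.7408; exp(−0.7408) = 0.4767.
C = 0.004422 × 0.4767 = 0.00211 kg/m³.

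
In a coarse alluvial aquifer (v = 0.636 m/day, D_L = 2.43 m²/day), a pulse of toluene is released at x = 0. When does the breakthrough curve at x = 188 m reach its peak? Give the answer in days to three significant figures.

290 days

For the 1D instantaneous-source solution, setting ∂C/∂t = 0 at fixed x gives v²t² + 2Dt − x² = 0, so t = (√(D² + v²x²) − D)/v².
√(D² + v²x²) = √(2.43² + 0.636² × 188²) = 119.6; v² = 0.404496.
t = (119.6 − 2.43)/0.404496 = 290 days (vs. the pure-advection estimate x/v = 296 d).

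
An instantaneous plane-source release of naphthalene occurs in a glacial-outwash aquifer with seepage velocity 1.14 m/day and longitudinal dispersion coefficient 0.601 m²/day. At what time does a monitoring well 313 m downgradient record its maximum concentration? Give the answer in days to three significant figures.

For the 1D instantaneous-source solution, setting ∂C/∂t = 0 at fixed x gives v²t² + 2Dt − x² = 0, so t = (√(D² + v²x²) − D)/v².
√(D² + v²x²) = √(0.601² + 1.14² × 313²) = 356.8; v² = 1.2996.
t = (356.8 − 0.601)/1.2996 = 274 days (vs. the pure-advection estimate x/v = 275 d).

274 days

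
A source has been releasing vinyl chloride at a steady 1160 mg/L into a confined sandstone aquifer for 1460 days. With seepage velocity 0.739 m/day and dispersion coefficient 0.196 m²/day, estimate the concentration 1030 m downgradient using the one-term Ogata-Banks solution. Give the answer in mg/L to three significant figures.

For a continuous step input, C/C₀ ≈ ½·erfc((x−vt)/(2√(Dt))).
vt = 0.739 × 1460 = 1078.94 m and 2√(Dt) = 2√(0.196 × 1460) = 33.83 m.
Argument (x−vt)/(2√(Dt)) = (1030 − 1078.94)/33.83 = -1.447; ½·erfc(-1.447) = 0.9796.
C = 1160 × 0.9796 = 1140 mg/L.

1140 mg/L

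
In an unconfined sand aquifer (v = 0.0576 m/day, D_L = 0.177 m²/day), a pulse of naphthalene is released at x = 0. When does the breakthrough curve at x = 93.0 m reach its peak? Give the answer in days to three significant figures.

For the 1D instantaneous-source solution, setting ∂C/∂t = 0 at fixed x gives v²t² + 2Dt − x² = 0, so t = (√(D² + v²x²) − D)/v².
√(D² + v²x²) = √(0.177² + 0.0576² × 93.0²) = 5.360; v² = 0.00331776.
t = (5.360 − 0.177)/0.00331776 = 1560 days (vs. the pure-advection estimate x/v = 1610 d).

1560 days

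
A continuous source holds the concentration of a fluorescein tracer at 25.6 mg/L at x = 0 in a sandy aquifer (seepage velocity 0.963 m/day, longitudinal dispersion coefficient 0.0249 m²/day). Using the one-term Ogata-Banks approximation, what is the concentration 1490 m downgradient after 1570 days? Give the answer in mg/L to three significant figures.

For a continuous step input, C/C₀ ≈ ½·erfc((x−vt)/(2√(Dt))).
vt = 0.963 × 1570 = 1511.91 m and 2√(Dt) = 2√(0.0249 × 1570) = 12.50 m.
Argument (x−vt)/(2√(Dt)) = (1490 − 1511.91)/12.50 = -1.753; ½·erfc(-1.753) = 0.9934.
C = 25.6 × 0.9934 = 25.4 mg/L.

25.4 mg/L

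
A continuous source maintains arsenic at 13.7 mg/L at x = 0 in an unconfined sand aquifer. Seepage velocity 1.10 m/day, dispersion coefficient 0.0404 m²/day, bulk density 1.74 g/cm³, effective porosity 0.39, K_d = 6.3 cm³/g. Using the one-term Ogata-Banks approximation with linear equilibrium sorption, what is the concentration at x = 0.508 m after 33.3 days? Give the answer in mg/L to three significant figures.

Retardation factor R = 1 + ρ_b·K_d/n = 1 + 1.74 × 6.3/0.39 = 29.11.
Sorption retards both mechanisms: v_R = v/R = 0.03779 m/day, D_R = D/R = 0.001388 m²/day.
v_R·t = 0.03779 × 33.3 = 1.258407 m; 2√(D_R t) = 0.4300 m; argument = (0.508 − 1.258407)/0.4300 = -1.745.
C = C₀ × ½·erfc(-1.745) = 13.7 × 0.9932 = 13.6 mg/L.

13.6 mg/L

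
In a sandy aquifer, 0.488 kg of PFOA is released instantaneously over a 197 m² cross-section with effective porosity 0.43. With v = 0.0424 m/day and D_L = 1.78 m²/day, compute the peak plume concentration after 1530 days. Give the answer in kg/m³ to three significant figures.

The peak of an instantaneous 1D plume sits at x = vt; there the Gaussian factor is 1 and C_max = M/(n_e·A·√(4πDt)), where n_e·A is the pore area the mass is dissolved in.
√(4πDt) = √(4π × 1.78 × 1530) = 185.0 m, so C_max = 0.488/(0.43 × 197 × 185.0) = 3.11e-05 kg/m³.

3.11e-05 kg/m³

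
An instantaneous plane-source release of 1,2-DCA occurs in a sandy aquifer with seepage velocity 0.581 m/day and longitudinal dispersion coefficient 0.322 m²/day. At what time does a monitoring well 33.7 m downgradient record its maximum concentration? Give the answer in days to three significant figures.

57.1 days

For the 1D instantaneous-source solution, setting ∂C/∂t = 0 at fixed x gives v²t² + 2Dt − x² = 0, so t = (√(D² + v²x²) − D)/v².
√(D² + v²x²) = √(0.322² + 0.581² × 33.7²) = 19.58; v² = 0.337561.
t = (19.58 − 0.322)/0.337561 = 57.1 days (vs. the pure-advection estimate x/v = 58.0 d).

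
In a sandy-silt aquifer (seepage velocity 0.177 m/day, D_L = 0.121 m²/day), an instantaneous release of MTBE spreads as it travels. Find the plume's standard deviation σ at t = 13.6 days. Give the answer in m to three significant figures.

1.81 m

Dispersive spreading gives a Gaussian with σ² = 2Dt; advection only shifts the center.
σ = √(2 × 0.121 × 13.6) = 1.81 m.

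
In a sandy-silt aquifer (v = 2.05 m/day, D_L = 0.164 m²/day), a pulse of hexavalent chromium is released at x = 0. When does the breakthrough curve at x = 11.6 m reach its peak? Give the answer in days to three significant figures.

5.62 days

For the 1D instantaneous-source solution, setting ∂C/∂t = 0 at fixed x gives v²t² + 2Dt − x² = 0, so t = (√(D² + v²x²) − D)/v².
√(D² + v²x²) = √(0.164² + 2.05² × 11.6²) = 23.78; v² = 4.2025.
t = (23.78 − 0.164)/4.2025 = 5.62 days (vs. the pure-advection estimate x/v = 5.66 d).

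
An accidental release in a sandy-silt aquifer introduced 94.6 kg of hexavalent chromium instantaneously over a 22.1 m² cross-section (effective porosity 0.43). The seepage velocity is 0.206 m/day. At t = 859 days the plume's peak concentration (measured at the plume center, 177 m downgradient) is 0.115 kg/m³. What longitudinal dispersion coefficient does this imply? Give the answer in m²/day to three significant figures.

At the plume center C_max = M/(n_e·A·√(4πDt)), so D = M²/(4πt·(n_e·A·C_max)²).
n_e·A·C_max = 0.43 × 22.1 × 0.115 = 1.093 kg/m.
D = 94.6²/(4π × 859 × 1.093²) = 0.694 m²/day.

0.694 m²/day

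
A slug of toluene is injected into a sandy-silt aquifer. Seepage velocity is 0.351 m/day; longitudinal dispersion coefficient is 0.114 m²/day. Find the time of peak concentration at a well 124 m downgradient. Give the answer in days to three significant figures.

352 days

For the 1D instantaneous-source solution, setting ∂C/∂t = 0 at fixed x gives v²t² + 2Dt − x² = 0, so t = (√(D² + v²x²) − D)/v².
√(D² + v²x²) = √(0.114² + 0.351² × 124²) = 43.52; v² = 0.123201.
t = (43.52 − 0.114)/0.123201 = 352 days (vs. the pure-advection estimate x/v = 353 d).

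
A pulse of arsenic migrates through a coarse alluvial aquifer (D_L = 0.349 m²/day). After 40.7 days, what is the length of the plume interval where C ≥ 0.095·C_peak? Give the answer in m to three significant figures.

The plume is Gaussian with σ = √(2Dt) = √(2 × 0.349 × 40.7) = 5.330 m.
C/C_peak = exp(−Δx²/(2σ²)) = 0.095 ⇒ Δx = σ·√(−2 ln 0.095) = 5.330 × 2.170 = 11.57 m.
Width = 2Δx = 23.1 m.

23.1 m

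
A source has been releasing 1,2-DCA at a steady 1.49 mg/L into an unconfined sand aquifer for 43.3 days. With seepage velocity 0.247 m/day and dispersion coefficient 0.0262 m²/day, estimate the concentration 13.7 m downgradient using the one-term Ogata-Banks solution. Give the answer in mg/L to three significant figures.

0.0343 mg/L

For a continuous step input, C/C₀ ≈ ½·erfc((x−vt)/(2√(Dt))).
vt = 0.247 × 43.3 = 10.6951 m and 2√(Dt) = 2√(0.0262 × 43.3) = 2.130 m.
Argument (x−vt)/(2√(Dt)) = (13.7 − 10.6951)/2.130 = 1.411; ½·erfc(1.411) = 0.02300.
C = 1.49 × 0.02300 = 0.0343 mg/L.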